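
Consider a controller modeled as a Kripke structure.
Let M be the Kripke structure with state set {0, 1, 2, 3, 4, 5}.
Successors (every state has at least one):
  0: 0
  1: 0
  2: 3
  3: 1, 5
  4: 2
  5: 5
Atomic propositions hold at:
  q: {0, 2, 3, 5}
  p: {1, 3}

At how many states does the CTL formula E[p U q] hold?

E[p U q]: least fixpoint, start Z0 = Sat(q) = {0, 2, 3, 5}, add states in Sat(p) with some successor in Z. Z1 = {0, 1, 2, 3, 5}; fixed.
Sat(E[p U q]) = {0, 1, 2, 3, 5}
|Sat(E[p U q])| = |{0, 1, 2, 3, 5}| = 5.

5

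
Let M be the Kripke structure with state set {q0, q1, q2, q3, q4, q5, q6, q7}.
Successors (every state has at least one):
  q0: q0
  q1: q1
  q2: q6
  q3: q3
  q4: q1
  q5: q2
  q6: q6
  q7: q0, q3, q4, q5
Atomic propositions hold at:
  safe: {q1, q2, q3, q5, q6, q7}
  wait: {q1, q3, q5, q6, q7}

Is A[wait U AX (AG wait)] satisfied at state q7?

No

AG wait: greatest fixpoint, start Z0 = {q1, q3, q5, q6, q7}, keep only states in Sat with every successor in Z. Z1 = {q1, q3, q6}; fixed.
Sat(AG wait) = {q1, q3, q6}
Sat(AX (AG wait)) = {s : every successor in {q1, q3, q6}} = {q1, q2, q3, q4, q6}
A[wait U AX (AG wait)]: least fixpoint, start Z0 = Sat(AX (AG wait)) = {q1, q2, q3, q4, q6}, add states in Sat(wait) with every successor in Z. Z1 = {q1, q2, q3, q4, q5, q6}; fixed.
Sat(A[wait U AX (AG wait)]) = {q1, q2, q3, q4, q5, q6}
q7 ∉ Sat(A[wait U AX (AG wait)]) = {q1, q2, q3, q4, q5, q6}, so the formula does not hold at q7.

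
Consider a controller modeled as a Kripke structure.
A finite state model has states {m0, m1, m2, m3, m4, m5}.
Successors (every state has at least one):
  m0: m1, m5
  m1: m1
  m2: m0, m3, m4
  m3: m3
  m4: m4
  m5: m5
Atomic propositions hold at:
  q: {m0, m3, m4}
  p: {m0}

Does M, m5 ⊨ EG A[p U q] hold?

A[p U q]: least fixpoint, start Z0 = Sat(q) = {m0, m3, m4}, add states in Sat(p) with every successor in Z. Already a fixed point.
Sat(A[p U q]) = {m0, m3, m4}
EG A[p U q]: greatest fixpoint, start Z0 = {m0, m3, m4}, keep only states in Sat with some successor in Z. Z1 = {m3, m4}; fixed.
Sat(EG A[p U q]) = {m3, m4}
m5 ∉ Sat(EG A[p U q]) = {m3, m4}, so the formula does not hold at m5.

No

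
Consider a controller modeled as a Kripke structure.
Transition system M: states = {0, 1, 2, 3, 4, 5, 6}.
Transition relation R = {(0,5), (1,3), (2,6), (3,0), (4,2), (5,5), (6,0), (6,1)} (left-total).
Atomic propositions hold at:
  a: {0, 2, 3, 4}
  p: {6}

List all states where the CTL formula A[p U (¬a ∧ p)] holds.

Sat(¬a) = {1, 5, 6}
Sat(¬a ∧ p) = {6}
A[p U (¬a ∧ p)]: least fixpoint, start Z0 = Sat((¬a ∧ p)) = {6}, add states in Sat(p) with every successor in Z. Already a fixed point.
Sat(A[p U (¬a ∧ p)]) = {6}

{6}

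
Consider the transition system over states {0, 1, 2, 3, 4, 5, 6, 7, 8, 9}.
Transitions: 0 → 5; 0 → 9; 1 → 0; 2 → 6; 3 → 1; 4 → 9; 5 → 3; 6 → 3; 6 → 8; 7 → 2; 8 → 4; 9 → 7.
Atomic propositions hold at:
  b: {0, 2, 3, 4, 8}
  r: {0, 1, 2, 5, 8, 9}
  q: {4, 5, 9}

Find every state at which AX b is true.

Sat(AX b) = {s : every successor in {0, 2, 3, 4, 8}} = {1, 5, 6, 7, 8}

{1, 5, 6, 7, 8}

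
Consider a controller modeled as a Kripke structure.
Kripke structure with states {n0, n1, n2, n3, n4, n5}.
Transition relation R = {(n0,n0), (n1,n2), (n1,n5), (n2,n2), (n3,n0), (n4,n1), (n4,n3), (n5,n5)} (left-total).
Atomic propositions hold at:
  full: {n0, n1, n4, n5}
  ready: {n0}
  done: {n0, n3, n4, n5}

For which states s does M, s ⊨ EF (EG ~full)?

Sat(~full) = {n2, n3}
EG ~full: greatest fixpoint, start Z0 = {n2, n3}, keep only states in Sat with some successor in Z. Z1 = {n2}; fixed.
Sat(EG ~full) = {n2}
EF (EG ~full): least fixpoint, start Z0 = {n2}, add states with some successor in Z. Z1 = {n1, n2}; Z2 = {n1, n2, n4}; fixed.
Sat(EF (EG ~full)) = {n1, n2, n4}

{n1, n2, n4}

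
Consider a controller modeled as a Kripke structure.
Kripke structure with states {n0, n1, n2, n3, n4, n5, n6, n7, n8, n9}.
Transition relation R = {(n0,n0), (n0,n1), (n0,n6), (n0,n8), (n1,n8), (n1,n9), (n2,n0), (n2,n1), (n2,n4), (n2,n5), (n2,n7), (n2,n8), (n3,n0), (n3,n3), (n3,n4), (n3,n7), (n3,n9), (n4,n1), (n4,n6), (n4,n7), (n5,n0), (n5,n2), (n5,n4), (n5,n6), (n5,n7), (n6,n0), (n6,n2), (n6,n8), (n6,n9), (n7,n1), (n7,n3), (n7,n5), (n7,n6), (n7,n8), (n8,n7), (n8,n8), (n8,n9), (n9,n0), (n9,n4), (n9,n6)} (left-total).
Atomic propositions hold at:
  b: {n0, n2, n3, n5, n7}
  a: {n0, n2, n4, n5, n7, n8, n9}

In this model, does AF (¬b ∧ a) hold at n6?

No

Sat(¬b) = {n1, n4, n6, n8, n9}
Sat(¬b ∧ a) = {n4, n8, n9}
AF (¬b ∧ a): least fixpoint, start Z0 = {n4, n8, n9}, add states with every successor in Z. Z1 = {n1, n4, n8, n9}; fixed.
Sat(AF (¬b ∧ a)) = {n1, n4, n8, n9}
n6 ∉ Sat(AF (¬b ∧ a)) = {n1, n4, n8, n9}, so the formula does not hold at n6.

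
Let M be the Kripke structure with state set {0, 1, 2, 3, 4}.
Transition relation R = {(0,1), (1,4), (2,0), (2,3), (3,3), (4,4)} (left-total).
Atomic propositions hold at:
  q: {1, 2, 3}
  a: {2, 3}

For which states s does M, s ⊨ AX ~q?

{1, 4}

Sat(~q) = {0, 4}
Sat(AX ~q) = {s : every successor in {0, 4}} = {1, 4}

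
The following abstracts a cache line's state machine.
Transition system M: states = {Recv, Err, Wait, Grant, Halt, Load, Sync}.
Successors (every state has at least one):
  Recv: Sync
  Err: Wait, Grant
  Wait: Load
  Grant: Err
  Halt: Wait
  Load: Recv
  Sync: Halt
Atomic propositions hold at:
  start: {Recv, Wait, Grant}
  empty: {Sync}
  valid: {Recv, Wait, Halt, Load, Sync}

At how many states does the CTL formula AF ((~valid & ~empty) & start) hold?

Sat(~valid) = {Err, Grant}
Sat(~empty) = {Recv, Err, Wait, Grant, Halt, Load}
Sat(~valid & ~empty) = {Err, Grant}
Sat((~valid & ~empty) & start) = {Grant}
AF ((~valid & ~empty) & start): least fixpoint, start Z0 = {Grant}, add states with every successor in Z. Already a fixed point.
Sat(AF ((~valid & ~empty) & start)) = {Grant}
|Sat(AF ((~valid & ~empty) & start))| = |{Grant}| = 1.

1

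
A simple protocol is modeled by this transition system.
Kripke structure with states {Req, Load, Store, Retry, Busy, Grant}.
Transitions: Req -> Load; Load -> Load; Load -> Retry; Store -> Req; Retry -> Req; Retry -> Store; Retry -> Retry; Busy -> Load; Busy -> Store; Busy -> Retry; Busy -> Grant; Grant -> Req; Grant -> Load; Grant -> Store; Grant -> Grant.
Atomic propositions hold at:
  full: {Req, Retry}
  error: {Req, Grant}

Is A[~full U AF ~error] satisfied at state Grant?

No

Sat(~full) = {Load, Store, Busy, Grant}
Sat(~error) = {Load, Store, Retry, Busy}
AF ~error: least fixpoint, start Z0 = {Load, Store, Retry, Busy}, add states with every successor in Z. Z1 = {Req, Load, Store, Retry, Busy}; fixed.
Sat(AF ~error) = {Req, Load, Store, Retry, Busy}
A[~full U AF ~error]: least fixpoint, start Z0 = Sat(AF ~error) = {Req, Load, Store, Retry, Busy}, add states in Sat(~full) with every successor in Z. Already a fixed point.
Sat(A[~full U AF ~error]) = {Req, Load, Store, Retry, Busy}
Grant ∉ Sat(A[~full U AF ~error]) = {Req, Load, Store, Retry, Busy}, so the formula does not hold at Grant.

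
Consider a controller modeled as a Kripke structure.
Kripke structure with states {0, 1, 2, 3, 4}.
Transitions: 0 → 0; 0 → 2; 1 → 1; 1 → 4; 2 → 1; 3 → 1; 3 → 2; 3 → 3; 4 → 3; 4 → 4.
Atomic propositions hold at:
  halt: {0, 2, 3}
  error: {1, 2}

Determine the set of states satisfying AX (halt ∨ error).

{0, 2, 3}

Sat(halt ∨ error) = {0, 1, 2, 3}
Sat(AX (halt ∨ error)) = {s : every successor in {0, 1, 2, 3}} = {0, 2, 3}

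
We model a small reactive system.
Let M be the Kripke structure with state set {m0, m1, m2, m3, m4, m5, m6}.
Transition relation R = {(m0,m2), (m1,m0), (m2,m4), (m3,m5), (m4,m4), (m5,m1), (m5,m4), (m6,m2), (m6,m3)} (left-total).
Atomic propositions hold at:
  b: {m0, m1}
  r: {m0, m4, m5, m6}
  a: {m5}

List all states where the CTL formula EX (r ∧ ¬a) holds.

{m1, m2, m4, m5}

Sat(¬a) = {m0, m1, m2, m3, m4, m6}
Sat(r ∧ ¬a) = {m0, m4, m6}
Sat(EX (r ∧ ¬a)) = {s : some successor in {m0, m4, m6}} = {m1, m2, m4, m5}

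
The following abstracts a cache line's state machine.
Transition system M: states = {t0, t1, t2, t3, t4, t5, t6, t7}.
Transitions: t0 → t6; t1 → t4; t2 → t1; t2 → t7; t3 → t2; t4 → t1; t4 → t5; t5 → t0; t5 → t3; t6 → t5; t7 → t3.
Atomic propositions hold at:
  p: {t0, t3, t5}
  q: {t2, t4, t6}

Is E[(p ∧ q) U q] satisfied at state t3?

No

Sat(p ∧ q) = ∅
E[(p ∧ q) U q]: least fixpoint, start Z0 = Sat(q) = {t2, t4, t6}, add states in Sat(p ∧ q) with some successor in Z. Already a fixed point.
Sat(E[(p ∧ q) U q]) = {t2, t4, t6}
t3 ∉ Sat(E[(p ∧ q) U q]) = {t2, t4, t6}, so the formula does not hold at t3.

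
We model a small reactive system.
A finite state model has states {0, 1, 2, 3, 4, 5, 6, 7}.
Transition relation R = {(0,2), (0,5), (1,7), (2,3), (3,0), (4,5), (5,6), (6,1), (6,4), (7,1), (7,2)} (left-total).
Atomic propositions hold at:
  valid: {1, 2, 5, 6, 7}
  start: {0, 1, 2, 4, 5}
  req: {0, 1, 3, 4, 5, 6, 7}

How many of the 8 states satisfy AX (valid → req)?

6

Sat(valid → req) = {0, 1, 3, 4, 5, 6, 7}
Sat(AX (valid → req)) = {s : every successor in {0, 1, 3, 4, 5, 6, 7}} = {1, 2, 3, 4, 5, 6}
|Sat(AX (valid → req))| = |{1, 2, 3, 4, 5, 6}| = 6.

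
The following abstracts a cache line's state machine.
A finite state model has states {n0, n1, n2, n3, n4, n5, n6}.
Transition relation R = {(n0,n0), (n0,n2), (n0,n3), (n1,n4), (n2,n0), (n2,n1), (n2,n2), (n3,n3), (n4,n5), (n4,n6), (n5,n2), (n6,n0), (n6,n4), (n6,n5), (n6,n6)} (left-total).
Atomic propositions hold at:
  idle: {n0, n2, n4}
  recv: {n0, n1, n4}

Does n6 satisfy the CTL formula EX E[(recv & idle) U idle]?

Sat(recv & idle) = {n0, n4}
E[(recv & idle) U idle]: least fixpoint, start Z0 = Sat(idle) = {n0, n2, n4}, add states in Sat(recv & idle) with some successor in Z. Already a fixed point.
Sat(E[(recv & idle) U idle]) = {n0, n2, n4}
Sat(EX E[(recv & idle) U idle]) = {s : some successor in {n0, n2, n4}} = {n0, n1, n2, n5, n6}
n6 ∈ Sat(EX E[(recv & idle) U idle]) = {n0, n1, n2, n5, n6}, so the formula holds at n6.

Yes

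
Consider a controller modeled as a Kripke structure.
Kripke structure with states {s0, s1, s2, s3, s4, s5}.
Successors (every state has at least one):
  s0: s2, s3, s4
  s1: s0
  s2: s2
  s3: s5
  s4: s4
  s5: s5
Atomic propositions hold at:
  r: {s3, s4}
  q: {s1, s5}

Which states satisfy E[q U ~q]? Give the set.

{s0, s1, s2, s3, s4}

Sat(~q) = {s0, s2, s3, s4}
E[q U ~q]: least fixpoint, start Z0 = Sat(~q) = {s0, s2, s3, s4}, add states in Sat(q) with some successor in Z. Z1 = {s0, s1, s2, s3, s4}; fixed.
Sat(E[q U ~q]) = {s0, s1, s2, s3, s4}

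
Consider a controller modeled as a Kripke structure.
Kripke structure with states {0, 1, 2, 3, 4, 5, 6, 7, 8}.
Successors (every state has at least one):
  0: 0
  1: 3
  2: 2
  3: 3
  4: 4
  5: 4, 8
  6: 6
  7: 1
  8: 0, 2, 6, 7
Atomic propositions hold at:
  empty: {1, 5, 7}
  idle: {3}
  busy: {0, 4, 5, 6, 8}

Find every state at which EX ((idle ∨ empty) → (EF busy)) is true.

{0, 2, 4, 5, 6, 8}

Sat(idle ∨ empty) = {1, 3, 5, 7}
EF busy: least fixpoint, start Z0 = {0, 4, 5, 6, 8}, add states with some successor in Z. Already a fixed point.
Sat(EF busy) = {0, 4, 5, 6, 8}
Sat((idle ∨ empty) → (EF busy)) = {0, 2, 4, 5, 6, 8}
Sat(EX ((idle ∨ empty) → (EF busy))) = {s : some successor in {0, 2, 4, 5, 6, 8}} = {0, 2, 4, 5, 6, 8}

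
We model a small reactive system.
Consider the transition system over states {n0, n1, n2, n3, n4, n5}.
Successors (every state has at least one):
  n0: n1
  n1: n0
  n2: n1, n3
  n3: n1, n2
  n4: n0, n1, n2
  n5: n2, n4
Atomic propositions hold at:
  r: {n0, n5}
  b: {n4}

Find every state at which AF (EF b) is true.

EF b: least fixpoint, start Z0 = {n4}, add states with some successor in Z. Z1 = {n4, n5}; fixed.
Sat(EF b) = {n4, n5}
AF (EF b): least fixpoint, start Z0 = {n4, n5}, add states with every successor in Z. Already a fixed point.
Sat(AF (EF b)) = {n4, n5}

{n4, n5}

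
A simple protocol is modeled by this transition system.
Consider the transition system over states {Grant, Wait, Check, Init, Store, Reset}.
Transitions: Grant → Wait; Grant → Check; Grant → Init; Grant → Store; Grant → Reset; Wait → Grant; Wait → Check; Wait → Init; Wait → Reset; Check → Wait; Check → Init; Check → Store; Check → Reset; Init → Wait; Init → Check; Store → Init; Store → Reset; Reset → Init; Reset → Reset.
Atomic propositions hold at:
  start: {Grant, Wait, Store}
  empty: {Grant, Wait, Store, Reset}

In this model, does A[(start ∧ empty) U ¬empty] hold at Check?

Sat(start ∧ empty) = {Grant, Wait, Store}
Sat(¬empty) = {Check, Init}
A[(start ∧ empty) U ¬empty]: least fixpoint, start Z0 = Sat(¬empty) = {Check, Init}, add states in Sat(start ∧ empty) with every successor in Z. Already a fixed point.
Sat(A[(start ∧ empty) U ¬empty]) = {Check, Init}
Check ∈ Sat(A[(start ∧ empty) U ¬empty]) = {Check, Init}, so the formula holds at Check.

Yes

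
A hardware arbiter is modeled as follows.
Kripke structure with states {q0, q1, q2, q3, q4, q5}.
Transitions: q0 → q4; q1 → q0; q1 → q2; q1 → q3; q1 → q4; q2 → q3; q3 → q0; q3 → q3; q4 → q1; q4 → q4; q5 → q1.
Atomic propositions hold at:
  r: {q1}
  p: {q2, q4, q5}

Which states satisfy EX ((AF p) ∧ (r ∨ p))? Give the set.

AF p: least fixpoint, start Z0 = {q2, q4, q5}, add states with every successor in Z. Z1 = {q0, q2, q4, q5}; fixed.
Sat(AF p) = {q0, q2, q4, q5}
Sat(r ∨ p) = {q1, q2, q4, q5}
Sat((AF p) ∧ (r ∨ p)) = {q2, q4, q5}
Sat(EX ((AF p) ∧ (r ∨ p))) = {s : some successor in {q2, q4, q5}} = {q0, q1, q4}

{q0, q1, q4}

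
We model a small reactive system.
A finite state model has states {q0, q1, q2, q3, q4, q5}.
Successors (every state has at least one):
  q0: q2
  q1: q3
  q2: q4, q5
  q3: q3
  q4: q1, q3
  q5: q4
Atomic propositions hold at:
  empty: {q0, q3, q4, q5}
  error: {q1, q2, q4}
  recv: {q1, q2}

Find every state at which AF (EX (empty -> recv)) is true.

Sat(empty -> recv) = {q1, q2}
Sat(EX (empty -> recv)) = {s : some successor in {q1, q2}} = {q0, q4}
AF (EX (empty -> recv)): least fixpoint, start Z0 = {q0, q4}, add states with every successor in Z. Z1 = {q0, q4, q5}; Z2 = {q0, q2, q4, q5}; fixed.
Sat(AF (EX (empty -> recv))) = {q0, q2, q4, q5}

{q0, q2, q4, q5}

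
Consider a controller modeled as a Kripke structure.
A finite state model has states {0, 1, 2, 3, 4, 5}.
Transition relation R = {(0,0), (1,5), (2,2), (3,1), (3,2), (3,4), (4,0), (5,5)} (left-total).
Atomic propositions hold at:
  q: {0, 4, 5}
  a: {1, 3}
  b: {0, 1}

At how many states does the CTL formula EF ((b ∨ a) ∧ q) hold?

Sat(b ∨ a) = {0, 1, 3}
Sat((b ∨ a) ∧ q) = {0}
EF ((b ∨ a) ∧ q): least fixpoint, start Z0 = {0}, add states with some successor in Z. Z1 = {0, 4}; Z2 = {0, 3, 4}; fixed.
Sat(EF ((b ∨ a) ∧ q)) = {0, 3, 4}
|Sat(EF ((b ∨ a) ∧ q))| = |{0, 3, 4}| = 3.

3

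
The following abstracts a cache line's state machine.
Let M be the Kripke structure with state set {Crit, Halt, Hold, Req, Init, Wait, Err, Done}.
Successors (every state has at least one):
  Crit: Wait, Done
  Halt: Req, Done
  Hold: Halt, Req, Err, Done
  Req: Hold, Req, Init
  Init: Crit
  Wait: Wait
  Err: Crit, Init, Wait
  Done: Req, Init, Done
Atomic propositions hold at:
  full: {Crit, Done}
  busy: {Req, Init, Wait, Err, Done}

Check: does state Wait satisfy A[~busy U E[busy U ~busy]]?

No

Sat(~busy) = {Crit, Halt, Hold}
E[busy U ~busy]: least fixpoint, start Z0 = Sat(~busy) = {Crit, Halt, Hold}, add states in Sat(busy) with some successor in Z. Z1 = {Crit, Halt, Hold, Req, Init, Err}; Z2 = {Crit, Halt, Hold, Req, Init, Err, Done}; fixed.
Sat(E[busy U ~busy]) = {Crit, Halt, Hold, Req, Init, Err, Done}
A[~busy U E[busy U ~busy]]: least fixpoint, start Z0 = Sat(E[busy U ~busy]) = {Crit, Halt, Hold, Req, Init, Err, Done}, add states in Sat(~busy) with every successor in Z. Already a fixed point.
Sat(A[~busy U E[busy U ~busy]]) = {Crit, Halt, Hold, Req, Init, Err, Done}
Wait ∉ Sat(A[~busy U E[busy U ~busy]]) = {Crit, Halt, Hold, Req, Init, Err, Done}, so the formula does not hold at Wait.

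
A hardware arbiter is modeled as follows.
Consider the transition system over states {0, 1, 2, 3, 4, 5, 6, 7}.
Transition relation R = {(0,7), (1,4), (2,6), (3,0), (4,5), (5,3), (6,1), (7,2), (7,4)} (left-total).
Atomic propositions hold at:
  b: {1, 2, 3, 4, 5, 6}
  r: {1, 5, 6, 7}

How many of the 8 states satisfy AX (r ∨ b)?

7

Sat(r ∨ b) = {1, 2, 3, 4, 5, 6, 7}
Sat(AX (r ∨ b)) = {s : every successor in {1, 2, 3, 4, 5, 6, 7}} = {0, 1, 2, 4, 5, 6, 7}
|Sat(AX (r ∨ b))| = |{0, 1, 2, 4, 5, 6, 7}| = 7.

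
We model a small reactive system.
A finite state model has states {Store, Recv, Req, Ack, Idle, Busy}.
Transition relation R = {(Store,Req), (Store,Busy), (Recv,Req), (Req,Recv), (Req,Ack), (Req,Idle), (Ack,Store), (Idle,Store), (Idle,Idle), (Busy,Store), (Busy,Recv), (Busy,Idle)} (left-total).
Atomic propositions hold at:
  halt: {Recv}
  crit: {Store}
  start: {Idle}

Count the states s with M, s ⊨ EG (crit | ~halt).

Sat(~halt) = {Store, Req, Ack, Idle, Busy}
Sat(crit | ~halt) = {Store, Req, Ack, Idle, Busy}
EG (crit | ~halt): greatest fixpoint, start Z0 = {Store, Req, Ack, Idle, Busy}, keep only states in Sat with some successor in Z. Already a fixed point.
Sat(EG (crit | ~halt)) = {Store, Req, Ack, Idle, Busy}
|Sat(EG (crit | ~halt))| = |{Store, Req, Ack, Idle, Busy}| = 5.

5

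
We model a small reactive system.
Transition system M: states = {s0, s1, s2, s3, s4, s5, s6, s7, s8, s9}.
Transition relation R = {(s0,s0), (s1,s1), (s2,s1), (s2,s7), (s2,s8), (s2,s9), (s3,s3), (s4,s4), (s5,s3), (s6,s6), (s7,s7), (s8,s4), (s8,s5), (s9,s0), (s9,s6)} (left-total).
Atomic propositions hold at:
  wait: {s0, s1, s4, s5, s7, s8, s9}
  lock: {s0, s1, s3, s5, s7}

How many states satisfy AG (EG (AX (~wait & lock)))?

Sat(~wait) = {s2, s3, s6}
Sat(~wait & lock) = {s3}
Sat(AX (~wait & lock)) = {s : every successor in {s3}} = {s3, s5}
EG (AX (~wait & lock)): greatest fixpoint, start Z0 = {s3, s5}, keep only states in Sat with some successor in Z. Already a fixed point.
Sat(EG (AX (~wait & lock))) = {s3, s5}
AG (EG (AX (~wait & lock))): greatest fixpoint, start Z0 = {s3, s5}, keep only states in Sat with every successor in Z. Already a fixed point.
Sat(AG (EG (AX (~wait & lock)))) = {s3, s5}
|Sat(AG (EG (AX (~wait & lock))))| = |{s3, s5}| = 2.

2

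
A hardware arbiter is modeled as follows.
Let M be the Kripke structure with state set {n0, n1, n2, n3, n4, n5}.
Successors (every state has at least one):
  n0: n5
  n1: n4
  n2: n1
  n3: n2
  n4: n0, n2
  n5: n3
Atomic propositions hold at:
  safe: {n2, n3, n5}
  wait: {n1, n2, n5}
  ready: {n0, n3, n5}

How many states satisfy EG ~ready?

3

Sat(~ready) = {n1, n2, n4}
EG ~ready: greatest fixpoint, start Z0 = {n1, n2, n4}, keep only states in Sat with some successor in Z. Already a fixed point.
Sat(EG ~ready) = {n1, n2, n4}
|Sat(EG ~ready)| = |{n1, n2, n4}| = 3.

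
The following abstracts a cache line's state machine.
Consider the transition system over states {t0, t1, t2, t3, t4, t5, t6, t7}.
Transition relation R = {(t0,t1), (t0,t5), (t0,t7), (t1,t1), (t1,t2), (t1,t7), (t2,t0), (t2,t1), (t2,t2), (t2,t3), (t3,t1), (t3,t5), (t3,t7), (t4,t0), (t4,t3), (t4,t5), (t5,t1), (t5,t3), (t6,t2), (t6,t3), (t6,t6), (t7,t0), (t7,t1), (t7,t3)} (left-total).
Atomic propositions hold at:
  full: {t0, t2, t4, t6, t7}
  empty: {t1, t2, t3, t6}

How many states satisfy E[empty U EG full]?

EG full: greatest fixpoint, start Z0 = {t0, t2, t4, t6, t7}, keep only states in Sat with some successor in Z. Already a fixed point.
Sat(EG full) = {t0, t2, t4, t6, t7}
E[empty U EG full]: least fixpoint, start Z0 = Sat(EG full) = {t0, t2, t4, t6, t7}, add states in Sat(empty) with some successor in Z. Z1 = {t0, t1, t2, t3, t4, t6, t7}; fixed.
Sat(E[empty U EG full]) = {t0, t1, t2, t3, t4, t6, t7}
|Sat(E[empty U EG full])| = |{t0, t1, t2, t3, t4, t6, t7}| = 7.

7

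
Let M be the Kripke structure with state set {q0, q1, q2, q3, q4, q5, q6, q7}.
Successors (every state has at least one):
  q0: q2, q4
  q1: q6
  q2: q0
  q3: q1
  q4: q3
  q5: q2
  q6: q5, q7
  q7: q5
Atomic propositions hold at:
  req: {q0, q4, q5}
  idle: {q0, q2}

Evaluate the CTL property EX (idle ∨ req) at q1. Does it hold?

Sat(idle ∨ req) = {q0, q2, q4, q5}
Sat(EX (idle ∨ req)) = {s : some successor in {q0, q2, q4, q5}} = {q0, q2, q5, q6, q7}
q1 ∉ Sat(EX (idle ∨ req)) = {q0, q2, q5, q6, q7}, so the formula does not hold at q1.

No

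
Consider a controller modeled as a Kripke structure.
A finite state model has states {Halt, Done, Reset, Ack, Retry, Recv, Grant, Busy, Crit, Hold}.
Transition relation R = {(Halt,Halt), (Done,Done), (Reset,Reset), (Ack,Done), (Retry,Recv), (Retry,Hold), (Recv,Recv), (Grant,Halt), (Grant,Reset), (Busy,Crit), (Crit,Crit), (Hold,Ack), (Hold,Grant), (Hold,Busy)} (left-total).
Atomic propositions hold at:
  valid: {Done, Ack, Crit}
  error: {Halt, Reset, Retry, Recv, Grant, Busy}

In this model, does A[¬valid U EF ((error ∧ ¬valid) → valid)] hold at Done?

Sat(¬valid) = {Halt, Reset, Retry, Recv, Grant, Busy, Hold}
Sat(error ∧ ¬valid) = {Halt, Reset, Retry, Recv, Grant, Busy}
Sat((error ∧ ¬valid) → valid) = {Done, Ack, Crit, Hold}
EF ((error ∧ ¬valid) → valid): least fixpoint, start Z0 = {Done, Ack, Crit, Hold}, add states with some successor in Z. Z1 = {Done, Ack, Retry, Busy, Crit, Hold}; fixed.
Sat(EF ((error ∧ ¬valid) → valid)) = {Done, Ack, Retry, Busy, Crit, Hold}
A[¬valid U EF ((error ∧ ¬valid) → valid)]: least fixpoint, start Z0 = Sat(EF ((error ∧ ¬valid) → valid)) = {Done, Ack, Retry, Busy, Crit, Hold}, add states in Sat(¬valid) with every successor in Z. Already a fixed point.
Sat(A[¬valid U EF ((error ∧ ¬valid) → valid)]) = {Done, Ack, Retry, Busy, Crit, Hold}
Done ∈ Sat(A[¬valid U EF ((error ∧ ¬valid) → valid)]) = {Done, Ack, Retry, Busy, Crit, Hold}, so the formula holds at Done.

Yes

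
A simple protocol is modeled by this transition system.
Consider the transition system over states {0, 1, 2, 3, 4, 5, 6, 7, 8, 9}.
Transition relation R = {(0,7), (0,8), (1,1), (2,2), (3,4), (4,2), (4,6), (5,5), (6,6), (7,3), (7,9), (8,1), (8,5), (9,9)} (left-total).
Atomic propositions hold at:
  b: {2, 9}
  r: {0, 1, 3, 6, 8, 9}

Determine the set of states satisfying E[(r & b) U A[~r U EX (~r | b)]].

Sat(r & b) = {9}
Sat(~r) = {2, 4, 5, 7}
Sat(~r | b) = {2, 4, 5, 7, 9}
Sat(EX (~r | b)) = {s : some successor in {2, 4, 5, 7, 9}} = {0, 2, 3, 4, 5, 7, 8, 9}
A[~r U EX (~r | b)]: least fixpoint, start Z0 = Sat(EX (~r | b)) = {0, 2, 3, 4, 5, 7, 8, 9}, add states in Sat(~r) with every successor in Z. Already a fixed point.
Sat(A[~r U EX (~r | b)]) = {0, 2, 3, 4, 5, 7, 8, 9}
E[(r & b) U A[~r U EX (~r | b)]]: least fixpoint, start Z0 = Sat(A[~r U EX (~r | b)]) = {0, 2, 3, 4, 5, 7, 8, 9}, add states in Sat(r & b) with some successor in Z. Already a fixed point.
Sat(E[(r & b) U A[~r U EX (~r | b)]]) = {0, 2, 3, 4, 5, 7, 8, 9}

{0, 2, 3, 4, 5, 7, 8, 9}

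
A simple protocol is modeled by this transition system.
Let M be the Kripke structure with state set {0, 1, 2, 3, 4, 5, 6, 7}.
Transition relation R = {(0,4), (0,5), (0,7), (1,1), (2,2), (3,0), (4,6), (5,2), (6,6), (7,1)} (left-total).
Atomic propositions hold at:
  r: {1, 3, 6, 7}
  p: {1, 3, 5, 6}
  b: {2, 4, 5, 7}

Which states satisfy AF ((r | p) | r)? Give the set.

Sat(r | p) = {1, 3, 5, 6, 7}
Sat((r | p) | r) = {1, 3, 5, 6, 7}
AF ((r | p) | r): least fixpoint, start Z0 = {1, 3, 5, 6, 7}, add states with every successor in Z. Z1 = {1, 3, 4, 5, 6, 7}; Z2 = {0, 1, 3, 4, 5, 6, 7}; fixed.
Sat(AF ((r | p) | r)) = {0, 1, 3, 4, 5, 6, 7}

{0, 1, 3, 4, 5, 6, 7}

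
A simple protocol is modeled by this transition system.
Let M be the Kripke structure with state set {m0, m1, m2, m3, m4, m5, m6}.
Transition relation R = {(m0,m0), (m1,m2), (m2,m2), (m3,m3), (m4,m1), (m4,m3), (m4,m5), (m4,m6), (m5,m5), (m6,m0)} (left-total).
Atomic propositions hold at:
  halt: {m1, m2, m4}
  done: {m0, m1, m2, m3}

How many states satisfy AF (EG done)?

5

EG done: greatest fixpoint, start Z0 = {m0, m1, m2, m3}, keep only states in Sat with some successor in Z. Already a fixed point.
Sat(EG done) = {m0, m1, m2, m3}
AF (EG done): least fixpoint, start Z0 = {m0, m1, m2, m3}, add states with every successor in Z. Z1 = {m0, m1, m2, m3, m6}; fixed.
Sat(AF (EG done)) = {m0, m1, m2, m3, m6}
|Sat(AF (EG done))| = |{m0, m1, m2, m3, m6}| = 5.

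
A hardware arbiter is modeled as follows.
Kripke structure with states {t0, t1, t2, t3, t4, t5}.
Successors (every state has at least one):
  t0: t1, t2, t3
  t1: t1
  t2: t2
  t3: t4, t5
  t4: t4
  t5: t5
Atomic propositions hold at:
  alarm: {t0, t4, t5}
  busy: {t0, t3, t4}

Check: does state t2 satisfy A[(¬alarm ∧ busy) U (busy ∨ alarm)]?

Sat(¬alarm) = {t1, t2, t3}
Sat(¬alarm ∧ busy) = {t3}
Sat(busy ∨ alarm) = {t0, t3, t4, t5}
A[(¬alarm ∧ busy) U (busy ∨ alarm)]: least fixpoint, start Z0 = Sat((busy ∨ alarm)) = {t0, t3, t4, t5}, add states in Sat(¬alarm ∧ busy) with every successor in Z. Already a fixed point.
Sat(A[(¬alarm ∧ busy) U (busy ∨ alarm)]) = {t0, t3, t4, t5}
t2 ∉ Sat(A[(¬alarm ∧ busy) U (busy ∨ alarm)]) = {t0, t3, t4, t5}, so the formula does not hold at t2.

No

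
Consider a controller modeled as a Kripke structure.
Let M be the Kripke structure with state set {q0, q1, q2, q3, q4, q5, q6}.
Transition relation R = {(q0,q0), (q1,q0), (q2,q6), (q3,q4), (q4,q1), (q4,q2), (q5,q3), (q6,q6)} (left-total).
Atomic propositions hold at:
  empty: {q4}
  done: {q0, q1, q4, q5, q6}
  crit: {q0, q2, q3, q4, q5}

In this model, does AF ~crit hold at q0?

Sat(~crit) = {q1, q6}
AF ~crit: least fixpoint, start Z0 = {q1, q6}, add states with every successor in Z. Z1 = {q1, q2, q6}; Z2 = {q1, q2, q4, q6}; Z3 = {q1, q2, q3, q4, q6}; Z4 = {q1, q2, q3, q4, q5, q6}; fixed.
Sat(AF ~crit) = {q1, q2, q3, q4, q5, q6}
q0 ∉ Sat(AF ~crit) = {q1, q2, q3, q4, q5, q6}, so the formula does not hold at q0.

No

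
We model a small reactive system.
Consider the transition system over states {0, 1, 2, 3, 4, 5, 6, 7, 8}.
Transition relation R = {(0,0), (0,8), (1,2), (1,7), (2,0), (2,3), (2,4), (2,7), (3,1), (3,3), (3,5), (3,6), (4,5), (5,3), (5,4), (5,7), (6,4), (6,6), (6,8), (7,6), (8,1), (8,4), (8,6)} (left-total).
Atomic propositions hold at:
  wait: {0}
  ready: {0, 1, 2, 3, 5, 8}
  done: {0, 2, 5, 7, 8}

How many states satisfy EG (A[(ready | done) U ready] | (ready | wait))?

Sat(ready | done) = {0, 1, 2, 3, 5, 7, 8}
A[(ready | done) U ready]: least fixpoint, start Z0 = Sat(ready) = {0, 1, 2, 3, 5, 8}, add states in Sat(ready | done) with every successor in Z. Already a fixed point.
Sat(A[(ready | done) U ready]) = {0, 1, 2, 3, 5, 8}
Sat(ready | wait) = {0, 1, 2, 3, 5, 8}
Sat(A[(ready | done) U ready] | (ready | wait)) = {0, 1, 2, 3, 5, 8}
EG (A[(ready | done) U ready] | (ready | wait)): greatest fixpoint, start Z0 = {0, 1, 2, 3, 5, 8}, keep only states in Sat with some successor in Z. Already a fixed point.
Sat(EG (A[(ready | done) U ready] | (ready | wait))) = {0, 1, 2, 3, 5, 8}
|Sat(EG (A[(ready | done) U ready] | (ready | wait)))| = |{0, 1, 2, 3, 5, 8}| = 6.

6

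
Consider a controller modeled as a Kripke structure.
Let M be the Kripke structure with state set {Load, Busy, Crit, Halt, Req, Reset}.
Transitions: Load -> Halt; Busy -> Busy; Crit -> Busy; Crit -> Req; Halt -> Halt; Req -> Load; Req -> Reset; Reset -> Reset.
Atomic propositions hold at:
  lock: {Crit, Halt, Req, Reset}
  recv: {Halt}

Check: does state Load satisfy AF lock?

Yes

AF lock: least fixpoint, start Z0 = {Crit, Halt, Req, Reset}, add states with every successor in Z. Z1 = {Load, Crit, Halt, Req, Reset}; fixed.
Sat(AF lock) = {Load, Crit, Halt, Req, Reset}
Load ∈ Sat(AF lock) = {Load, Crit, Halt, Req, Reset}, so the formula holds at Load.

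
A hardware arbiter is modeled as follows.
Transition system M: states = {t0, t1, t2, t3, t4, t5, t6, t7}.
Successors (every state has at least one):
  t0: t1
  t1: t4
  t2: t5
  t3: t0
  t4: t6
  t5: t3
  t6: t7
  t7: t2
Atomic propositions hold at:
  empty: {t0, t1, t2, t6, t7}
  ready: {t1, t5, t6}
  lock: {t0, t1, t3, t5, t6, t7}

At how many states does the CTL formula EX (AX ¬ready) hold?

5

Sat(¬ready) = {t0, t2, t3, t4, t7}
Sat(AX ¬ready) = {s : every successor in {t0, t2, t3, t4, t7}} = {t1, t3, t5, t6, t7}
Sat(EX (AX ¬ready)) = {s : some successor in {t1, t3, t5, t6, t7}} = {t0, t2, t4, t5, t6}
|Sat(EX (AX ¬ready))| = |{t0, t2, t4, t5, t6}| = 5.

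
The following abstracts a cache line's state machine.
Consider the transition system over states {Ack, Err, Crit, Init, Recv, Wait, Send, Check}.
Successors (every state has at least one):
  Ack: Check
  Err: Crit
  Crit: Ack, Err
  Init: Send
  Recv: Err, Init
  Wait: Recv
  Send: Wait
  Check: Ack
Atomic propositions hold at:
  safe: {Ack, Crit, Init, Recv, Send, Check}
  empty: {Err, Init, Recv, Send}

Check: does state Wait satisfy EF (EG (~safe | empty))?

Sat(~safe) = {Err, Wait}
Sat(~safe | empty) = {Err, Init, Recv, Wait, Send}
EG (~safe | empty): greatest fixpoint, start Z0 = {Err, Init, Recv, Wait, Send}, keep only states in Sat with some successor in Z. Z1 = {Init, Recv, Wait, Send}; fixed.
Sat(EG (~safe | empty)) = {Init, Recv, Wait, Send}
EF (EG (~safe | empty)): least fixpoint, start Z0 = {Init, Recv, Wait, Send}, add states with some successor in Z. Already a fixed point.
Sat(EF (EG (~safe | empty))) = {Init, Recv, Wait, Send}
Wait ∈ Sat(EF (EG (~safe | empty))) = {Init, Recv, Wait, Send}, so the formula holds at Wait.

Yes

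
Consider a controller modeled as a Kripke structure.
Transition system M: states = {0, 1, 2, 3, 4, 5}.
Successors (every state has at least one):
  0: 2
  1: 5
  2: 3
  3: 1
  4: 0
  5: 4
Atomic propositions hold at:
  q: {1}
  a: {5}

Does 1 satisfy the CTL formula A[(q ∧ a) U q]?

Sat(q ∧ a) = ∅
A[(q ∧ a) U q]: least fixpoint, start Z0 = Sat(q) = {1}, add states in Sat(q ∧ a) with every successor in Z. Already a fixed point.
Sat(A[(q ∧ a) U q]) = {1}
1 ∈ Sat(A[(q ∧ a) U q]) = {1}, so the formula holds at 1.

Yes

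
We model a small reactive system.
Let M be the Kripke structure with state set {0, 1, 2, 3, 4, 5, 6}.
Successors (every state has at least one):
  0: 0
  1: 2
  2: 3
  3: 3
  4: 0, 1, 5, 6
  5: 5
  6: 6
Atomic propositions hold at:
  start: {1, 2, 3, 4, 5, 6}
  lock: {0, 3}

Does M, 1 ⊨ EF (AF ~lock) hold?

Yes

Sat(~lock) = {1, 2, 4, 5, 6}
AF ~lock: least fixpoint, start Z0 = {1, 2, 4, 5, 6}, add states with every successor in Z. Already a fixed point.
Sat(AF ~lock) = {1, 2, 4, 5, 6}
EF (AF ~lock): least fixpoint, start Z0 = {1, 2, 4, 5, 6}, add states with some successor in Z. Already a fixed point.
Sat(EF (AF ~lock)) = {1, 2, 4, 5, 6}
1 ∈ Sat(EF (AF ~lock)) = {1, 2, 4, 5, 6}, so the formula holds at 1.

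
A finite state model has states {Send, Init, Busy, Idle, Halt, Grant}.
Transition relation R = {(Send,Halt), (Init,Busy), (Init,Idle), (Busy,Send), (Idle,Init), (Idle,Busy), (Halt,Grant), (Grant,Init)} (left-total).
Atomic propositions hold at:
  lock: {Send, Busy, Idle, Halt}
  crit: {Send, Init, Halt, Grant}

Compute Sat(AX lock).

Sat(AX lock) = {s : every successor in {Send, Busy, Idle, Halt}} = {Send, Init, Busy}

{Send, Init, Busy}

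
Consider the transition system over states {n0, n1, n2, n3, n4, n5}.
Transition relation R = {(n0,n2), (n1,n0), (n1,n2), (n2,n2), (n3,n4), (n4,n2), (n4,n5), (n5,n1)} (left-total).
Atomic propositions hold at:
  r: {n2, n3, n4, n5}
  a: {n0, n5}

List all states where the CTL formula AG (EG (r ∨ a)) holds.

{n0, n2}

Sat(r ∨ a) = {n0, n2, n3, n4, n5}
EG (r ∨ a): greatest fixpoint, start Z0 = {n0, n2, n3, n4, n5}, keep only states in Sat with some successor in Z. Z1 = {n0, n2, n3, n4}; fixed.
Sat(EG (r ∨ a)) = {n0, n2, n3, n4}
AG (EG (r ∨ a)): greatest fixpoint, start Z0 = {n0, n2, n3, n4}, keep only states in Sat with every successor in Z. Z1 = {n0, n2, n3}; Z2 = {n0, n2}; fixed.
Sat(AG (EG (r ∨ a))) = {n0, n2}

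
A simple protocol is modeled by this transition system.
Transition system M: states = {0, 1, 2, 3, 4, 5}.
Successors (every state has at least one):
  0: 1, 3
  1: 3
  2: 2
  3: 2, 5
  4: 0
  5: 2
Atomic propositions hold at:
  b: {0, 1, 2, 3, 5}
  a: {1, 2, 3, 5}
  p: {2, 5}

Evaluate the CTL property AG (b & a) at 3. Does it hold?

Yes

Sat(b & a) = {1, 2, 3, 5}
AG (b & a): greatest fixpoint, start Z0 = {1, 2, 3, 5}, keep only states in Sat with every successor in Z. Already a fixed point.
Sat(AG (b & a)) = {1, 2, 3, 5}
3 ∈ Sat(AG (b & a)) = {1, 2, 3, 5}, so the formula holds at 3.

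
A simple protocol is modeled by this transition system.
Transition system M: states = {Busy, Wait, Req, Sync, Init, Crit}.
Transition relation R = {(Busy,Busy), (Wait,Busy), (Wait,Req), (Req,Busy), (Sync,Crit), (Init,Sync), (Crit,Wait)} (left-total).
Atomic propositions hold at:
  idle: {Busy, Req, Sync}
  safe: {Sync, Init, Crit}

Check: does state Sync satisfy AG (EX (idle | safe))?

Sat(idle | safe) = {Busy, Req, Sync, Init, Crit}
Sat(EX (idle | safe)) = {s : some successor in {Busy, Req, Sync, Init, Crit}} = {Busy, Wait, Req, Sync, Init}
AG (EX (idle | safe)): greatest fixpoint, start Z0 = {Busy, Wait, Req, Sync, Init}, keep only states in Sat with every successor in Z. Z1 = {Busy, Wait, Req, Init}; Z2 = {Busy, Wait, Req}; fixed.
Sat(AG (EX (idle | safe))) = {Busy, Wait, Req}
Sync ∉ Sat(AG (EX (idle | safe))) = {Busy, Wait, Req}, so the formula does not hold at Sync.

No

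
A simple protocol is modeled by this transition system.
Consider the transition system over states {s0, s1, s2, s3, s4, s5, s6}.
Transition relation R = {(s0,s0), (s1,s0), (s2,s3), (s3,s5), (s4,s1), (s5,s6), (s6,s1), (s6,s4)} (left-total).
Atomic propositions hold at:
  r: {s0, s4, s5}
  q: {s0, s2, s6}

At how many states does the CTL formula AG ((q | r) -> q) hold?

2

Sat(q | r) = {s0, s2, s4, s5, s6}
Sat((q | r) -> q) = {s0, s1, s2, s3, s6}
AG ((q | r) -> q): greatest fixpoint, start Z0 = {s0, s1, s2, s3, s6}, keep only states in Sat with every successor in Z. Z1 = {s0, s1, s2}; Z2 = {s0, s1}; fixed.
Sat(AG ((q | r) -> q)) = {s0, s1}
|Sat(AG ((q | r) -> q))| = |{s0, s1}| = 2.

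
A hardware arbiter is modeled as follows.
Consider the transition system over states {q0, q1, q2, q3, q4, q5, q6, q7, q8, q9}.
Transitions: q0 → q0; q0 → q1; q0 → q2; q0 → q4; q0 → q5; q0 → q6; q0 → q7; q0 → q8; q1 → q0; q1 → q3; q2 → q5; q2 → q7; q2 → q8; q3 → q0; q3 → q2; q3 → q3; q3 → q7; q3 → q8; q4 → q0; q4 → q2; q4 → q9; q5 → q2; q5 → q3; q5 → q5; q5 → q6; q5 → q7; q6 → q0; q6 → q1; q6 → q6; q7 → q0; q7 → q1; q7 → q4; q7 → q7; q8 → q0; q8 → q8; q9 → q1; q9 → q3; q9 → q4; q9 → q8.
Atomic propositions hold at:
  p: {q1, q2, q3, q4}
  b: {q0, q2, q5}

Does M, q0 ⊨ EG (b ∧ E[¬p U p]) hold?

Yes

Sat(¬p) = {q0, q5, q6, q7, q8, q9}
E[¬p U p]: least fixpoint, start Z0 = Sat(p) = {q1, q2, q3, q4}, add states in Sat(¬p) with some successor in Z. Z1 = {q0, q1, q2, q3, q4, q5, q6, q7, q9}; Z2 = {q0, q1, q2, q3, q4, q5, q6, q7, q8, q9}; fixed.
Sat(E[¬p U p]) = {q0, q1, q2, q3, q4, q5, q6, q7, q8, q9}
Sat(b ∧ E[¬p U p]) = {q0, q2, q5}
EG (b ∧ E[¬p U p]): greatest fixpoint, start Z0 = {q0, q2, q5}, keep only states in Sat with some successor in Z. Already a fixed point.
Sat(EG (b ∧ E[¬p U p])) = {q0, q2, q5}
q0 ∈ Sat(EG (b ∧ E[¬p U p])) = {q0, q2, q5}, so the formula holds at q0.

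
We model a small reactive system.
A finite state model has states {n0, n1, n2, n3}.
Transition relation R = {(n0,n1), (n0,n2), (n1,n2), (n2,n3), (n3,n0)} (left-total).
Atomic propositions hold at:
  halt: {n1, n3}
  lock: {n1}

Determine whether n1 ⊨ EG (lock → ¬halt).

Sat(¬halt) = {n0, n2}
Sat(lock → ¬halt) = {n0, n2, n3}
EG (lock → ¬halt): greatest fixpoint, start Z0 = {n0, n2, n3}, keep only states in Sat with some successor in Z. Already a fixed point.
Sat(EG (lock → ¬halt)) = {n0, n2, n3}
n1 ∉ Sat(EG (lock → ¬halt)) = {n0, n2, n3}, so the formula does not hold at n1.

No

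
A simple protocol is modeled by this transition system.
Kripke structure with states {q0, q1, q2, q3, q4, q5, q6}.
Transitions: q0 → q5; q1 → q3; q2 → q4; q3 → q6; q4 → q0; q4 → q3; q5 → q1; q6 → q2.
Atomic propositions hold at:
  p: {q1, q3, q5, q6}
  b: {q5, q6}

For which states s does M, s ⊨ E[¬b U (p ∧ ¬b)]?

{q1, q2, q3, q4}

Sat(¬b) = {q0, q1, q2, q3, q4}
Sat(p ∧ ¬b) = {q1, q3}
E[¬b U (p ∧ ¬b)]: least fixpoint, start Z0 = Sat((p ∧ ¬b)) = {q1, q3}, add states in Sat(¬b) with some successor in Z. Z1 = {q1, q3, q4}; Z2 = {q1, q2, q3, q4}; fixed.
Sat(E[¬b U (p ∧ ¬b)]) = {q1, q2, q3, q4}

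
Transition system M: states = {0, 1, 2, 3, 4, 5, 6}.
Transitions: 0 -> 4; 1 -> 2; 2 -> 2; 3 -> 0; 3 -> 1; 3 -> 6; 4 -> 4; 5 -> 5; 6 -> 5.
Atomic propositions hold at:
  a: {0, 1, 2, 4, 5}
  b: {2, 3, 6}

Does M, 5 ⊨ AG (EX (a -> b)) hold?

No

Sat(a -> b) = {2, 3, 6}
Sat(EX (a -> b)) = {s : some successor in {2, 3, 6}} = {1, 2, 3}
AG (EX (a -> b)): greatest fixpoint, start Z0 = {1, 2, 3}, keep only states in Sat with every successor in Z. Z1 = {1, 2}; fixed.
Sat(AG (EX (a -> b))) = {1, 2}
5 ∉ Sat(AG (EX (a -> b))) = {1, 2}, so the formula does not hold at 5.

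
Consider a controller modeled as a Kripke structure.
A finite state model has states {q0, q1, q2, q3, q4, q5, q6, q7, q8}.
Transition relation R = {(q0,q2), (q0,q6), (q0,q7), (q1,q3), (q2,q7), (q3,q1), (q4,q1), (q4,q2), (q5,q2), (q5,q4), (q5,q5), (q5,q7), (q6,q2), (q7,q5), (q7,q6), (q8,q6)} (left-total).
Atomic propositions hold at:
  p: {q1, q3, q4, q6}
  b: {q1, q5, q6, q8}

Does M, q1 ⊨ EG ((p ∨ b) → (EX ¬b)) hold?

Sat(p ∨ b) = {q1, q3, q4, q5, q6, q8}
Sat(¬b) = {q0, q2, q3, q4, q7}
Sat(EX ¬b) = {s : some successor in {q0, q2, q3, q4, q7}} = {q0, q1, q2, q4, q5, q6}
Sat((p ∨ b) → (EX ¬b)) = {q0, q1, q2, q4, q5, q6, q7}
EG ((p ∨ b) → (EX ¬b)): greatest fixpoint, start Z0 = {q0, q1, q2, q4, q5, q6, q7}, keep only states in Sat with some successor in Z. Z1 = {q0, q2, q4, q5, q6, q7}; fixed.
Sat(EG ((p ∨ b) → (EX ¬b))) = {q0, q2, q4, q5, q6, q7}
q1 ∉ Sat(EG ((p ∨ b) → (EX ¬b))) = {q0, q2, q4, q5, q6, q7}, so the formula does not hold at q1.

No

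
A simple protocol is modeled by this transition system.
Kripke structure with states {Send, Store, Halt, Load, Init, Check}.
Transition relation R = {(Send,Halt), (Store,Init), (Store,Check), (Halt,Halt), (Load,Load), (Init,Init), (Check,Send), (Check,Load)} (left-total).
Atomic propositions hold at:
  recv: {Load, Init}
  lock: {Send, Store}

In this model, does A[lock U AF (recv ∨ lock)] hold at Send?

Sat(recv ∨ lock) = {Send, Store, Load, Init}
AF (recv ∨ lock): least fixpoint, start Z0 = {Send, Store, Load, Init}, add states with every successor in Z. Z1 = {Send, Store, Load, Init, Check}; fixed.
Sat(AF (recv ∨ lock)) = {Send, Store, Load, Init, Check}
A[lock U AF (recv ∨ lock)]: least fixpoint, start Z0 = Sat(AF (recv ∨ lock)) = {Send, Store, Load, Init, Check}, add states in Sat(lock) with every successor in Z. Already a fixed point.
Sat(A[lock U AF (recv ∨ lock)]) = {Send, Store, Load, Init, Check}
Send ∈ Sat(A[lock U AF (recv ∨ lock)]) = {Send, Store, Load, Init, Check}, so the formula holds at Send.

Yes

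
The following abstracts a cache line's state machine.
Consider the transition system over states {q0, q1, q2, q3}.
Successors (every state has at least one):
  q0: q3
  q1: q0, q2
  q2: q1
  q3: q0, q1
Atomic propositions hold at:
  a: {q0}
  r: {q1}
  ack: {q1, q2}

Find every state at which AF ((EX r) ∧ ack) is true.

Sat(EX r) = {s : some successor in {q1}} = {q2, q3}
Sat((EX r) ∧ ack) = {q2}
AF ((EX r) ∧ ack): least fixpoint, start Z0 = {q2}, add states with every successor in Z. Already a fixed point.
Sat(AF ((EX r) ∧ ack)) = {q2}

{q2}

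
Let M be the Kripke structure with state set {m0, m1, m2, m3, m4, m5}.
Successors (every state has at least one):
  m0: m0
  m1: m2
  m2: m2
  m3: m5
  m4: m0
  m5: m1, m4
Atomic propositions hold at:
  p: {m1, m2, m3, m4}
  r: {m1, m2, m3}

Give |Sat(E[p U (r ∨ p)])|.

4

Sat(r ∨ p) = {m1, m2, m3, m4}
E[p U (r ∨ p)]: least fixpoint, start Z0 = Sat((r ∨ p)) = {m1, m2, m3, m4}, add states in Sat(p) with some successor in Z. Already a fixed point.
Sat(E[p U (r ∨ p)]) = {m1, m2, m3, m4}
|Sat(E[p U (r ∨ p)])| = |{m1, m2, m3, m4}| = 4.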